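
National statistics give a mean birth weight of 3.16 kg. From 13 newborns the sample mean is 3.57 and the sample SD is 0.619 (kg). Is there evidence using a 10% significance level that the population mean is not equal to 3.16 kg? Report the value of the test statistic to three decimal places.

2.388

H0: μ = 3.16; H1: μ ≠ 3.16 (one-sample t-test, two-sided).
t = (x̄ − μ₀)/(s/√n) = (3.57 − 3.16)/(0.619/√13) = 2.388
df = n − 1 = 12
Two-sided p-value ≈ 0.0342
Since p ≈ 0.0342 < α = 0.1, reject H0; the data support H1.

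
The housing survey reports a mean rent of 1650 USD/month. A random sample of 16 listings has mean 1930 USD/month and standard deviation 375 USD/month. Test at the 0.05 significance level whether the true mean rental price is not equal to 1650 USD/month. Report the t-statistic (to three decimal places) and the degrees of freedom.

t = 2.987, df = 15

H0: μ = 1650; H1: μ ≠ 1650 (one-sample t-test, two-sided).
t = (x̄ − μ₀)/(s/√n) = (1930 − 1650)/(375/√16) = 2.987
df = n − 1 = 15
Two-sided p-value ≈ 0.0092
Since p ≈ 0.0092 < α = 0.05, reject H0; the evidence is statistically significant.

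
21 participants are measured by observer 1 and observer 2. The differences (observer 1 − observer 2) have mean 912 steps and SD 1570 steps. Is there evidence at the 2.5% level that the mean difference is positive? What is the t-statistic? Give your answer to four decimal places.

H0: μ_d = 0; H1: μ_d > 0 (paired t-test on the differences, right-tailed).
t = d̄/(s_d/√n) = 912/(1570/√21) = 2.6620
df = n − 1 = 20
p-value = P(T ≥ 2.6620) ≈ 0.0075
Since p ≈ 0.0075 < α = 0.025, reject H0; the data support H1.

2.6620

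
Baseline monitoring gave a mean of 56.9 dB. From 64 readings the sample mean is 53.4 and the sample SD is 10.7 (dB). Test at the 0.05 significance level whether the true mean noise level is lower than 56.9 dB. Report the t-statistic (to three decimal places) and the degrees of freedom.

H0: μ = 56.9; H1: μ < 56.9 (one-sample t-test, left-tailed).
t = (x̄ − μ₀)/(s/√n) = (53.4 − 56.9)/(10.7/√64) = -2.617
df = n − 1 = 63
p-value = P(T ≤ -2.617) ≈ 0.006
Since p ≈ 0.006 < α = 0.05, reject H0; the evidence is statistically significant.

t = -2.617, df = 63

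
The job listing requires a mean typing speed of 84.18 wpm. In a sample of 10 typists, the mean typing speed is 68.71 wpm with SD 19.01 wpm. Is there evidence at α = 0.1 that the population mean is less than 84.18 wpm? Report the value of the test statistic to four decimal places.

H0: μ = 84.18; H1: μ < 84.18 (one-sample t-test, left-tailed).
t = (x̄ − μ₀)/(s/√n) = (68.71 − 84.18)/(19.01/√10) = -2.5734
df = n − 1 = 9
p-value = P(T ≤ -2.5734) ≈ 0.0150
Since p ≈ 0.0150 < α = 0.1, reject H0; the data support H1.

-2.5734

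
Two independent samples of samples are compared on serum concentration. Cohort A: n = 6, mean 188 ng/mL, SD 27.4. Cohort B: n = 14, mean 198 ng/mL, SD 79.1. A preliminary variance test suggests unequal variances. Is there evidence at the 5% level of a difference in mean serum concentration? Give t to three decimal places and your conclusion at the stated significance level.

t = -0.418; fail to reject H0

Let group 1 = cohort A, group 2 = cohort B. H0: μ_1 = μ_2; H1: μ_1 ≠ μ_2 (Welch's two-sample t-test, two-sided).
t = (x̄_1 − x̄_2)/√(s_1²/n_1 + s_2²/n_2) = (188 − 198)/√(27.4²/6 + 79.1²/14) = -0.418
Welch–Satterthwaite df ≈ 17.69
Two-sided p-value ≈ 0.6809
Since p ≈ 0.6809 > α = 0.05, fail to reject H0; the evidence is not statistically significant.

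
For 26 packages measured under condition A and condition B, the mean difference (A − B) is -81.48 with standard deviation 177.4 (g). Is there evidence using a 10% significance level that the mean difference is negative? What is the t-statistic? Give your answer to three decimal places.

H0: μ_d = 0; H1: μ_d < 0 (paired t-test on the differences, left-tailed).
t = d̄/(s_d/√n) = -81.48/(177.4/√26) = -2.342
df = n − 1 = 25
p-value = P(T ≤ -2.342) ≈ 0.0137
Since p ≈ 0.0137 < α = 0.1, reject H0; the evidence is statistically significant.

-2.342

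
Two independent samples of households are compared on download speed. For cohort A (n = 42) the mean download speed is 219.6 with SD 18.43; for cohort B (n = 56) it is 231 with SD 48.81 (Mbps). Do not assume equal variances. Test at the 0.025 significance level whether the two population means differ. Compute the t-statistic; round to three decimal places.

Let group 1 = cohort A, group 2 = cohort B. H0: μ_1 = μ_2; H1: μ_1 ≠ μ_2 (Welch's two-sample t-test, two-sided).
t = (x̄_1 − x̄_2)/√(s_1²/n_1 + s_2²/n_2) = (219.6 − 231)/√(18.43²/42 + 48.81²/56) = -1.602
Welch–Satterthwaite df ≈ 74.30
Two-sided p-value ≈ 0.113
Since p ≈ 0.113 > α = 0.025, fail to reject H0; the data do not provide sufficient evidence against H0.

-1.602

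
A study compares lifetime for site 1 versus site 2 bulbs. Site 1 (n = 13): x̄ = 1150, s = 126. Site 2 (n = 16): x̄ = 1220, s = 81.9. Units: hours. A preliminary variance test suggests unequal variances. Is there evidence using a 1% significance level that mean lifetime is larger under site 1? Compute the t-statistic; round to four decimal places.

Let group 1 = site 1, group 2 = site 2. H0: μ_1 = μ_2; H1: μ_1 > μ_2 (Welch's two-sample t-test, right-tailed).
t = (x̄_1 − x̄_2)/√(s_1²/n_1 + s_2²/n_2) = (1150 − 1220)/√(126²/13 + 81.9²/16) = -1.7283
Welch–Satterthwaite df ≈ 19.79
p-value = P(T ≥ -1.7283) ≈ 0.9502
Since p ≈ 0.9502 > α = 0.01, fail to reject H0; the data do not provide sufficient evidence against H0.

-1.7283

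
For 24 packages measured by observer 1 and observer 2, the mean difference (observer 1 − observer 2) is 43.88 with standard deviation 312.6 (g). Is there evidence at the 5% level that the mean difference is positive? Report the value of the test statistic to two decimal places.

H0: μ_d = 0; H1: μ_d > 0 (paired t-test on the differences, right-tailed).
t = d̄/(s_d/√n) = 43.88/(312.6/√24) = 0.69
df = n − 1 = 23
p-value = P(T ≥ 0.69) ≈ 0.249
Since p ≈ 0.249 > α = 0.05, fail to reject H0; the data do not provide sufficient evidence against H0.

0.69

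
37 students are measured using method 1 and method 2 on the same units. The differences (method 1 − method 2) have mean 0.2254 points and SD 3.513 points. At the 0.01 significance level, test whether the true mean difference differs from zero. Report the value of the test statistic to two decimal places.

0.39

H0: μ_d = 0; H1: μ_d ≠ 0 (paired t-test on the differences, two-sided).
t = d̄/(s_d/√n) = 0.2254/(3.513/√37) = 0.39
df = n − 1 = 36
Two-sided p-value ≈ 0.699
Since p ≈ 0.699 > α = 0.01, fail to reject H0; the data do not provide sufficient evidence against H0.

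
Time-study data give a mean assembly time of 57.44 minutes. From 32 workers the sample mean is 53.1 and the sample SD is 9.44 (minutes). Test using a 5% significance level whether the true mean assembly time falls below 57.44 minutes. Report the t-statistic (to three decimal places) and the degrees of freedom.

t = -2.601, df = 31

H0: μ = 57.44; H1: μ < 57.44 (one-sample t-test, left-tailed).
t = (x̄ − μ₀)/(s/√n) = (53.1 − 57.44)/(9.44/√32) = -2.601
df = n − 1 = 31
p-value = P(T ≤ -2.601) ≈ 0.007
Since p ≈ 0.007 < α = 0.05, reject H0; the evidence is statistically significant.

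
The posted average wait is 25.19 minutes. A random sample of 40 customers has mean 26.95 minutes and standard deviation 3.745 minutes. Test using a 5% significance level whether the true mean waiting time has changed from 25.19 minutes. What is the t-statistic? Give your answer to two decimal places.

H0: μ = 25.19; H1: μ ≠ 25.19 (one-sample t-test, two-sided).
t = (x̄ − μ₀)/(s/√n) = (26.95 − 25.19)/(3.745/√40) = 2.97
df = n − 1 = 39
Two-sided p-value ≈ 0.0050
Since p ≈ 0.0050 < α = 0.05, reject H0; the evidence is statistically significant.

2.97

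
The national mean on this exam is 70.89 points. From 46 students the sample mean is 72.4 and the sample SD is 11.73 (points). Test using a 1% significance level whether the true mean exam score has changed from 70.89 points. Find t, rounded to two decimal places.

0.87

H0: μ = 70.89; H1: μ ≠ 70.89 (one-sample t-test, two-sided).
t = (x̄ − μ₀)/(s/√n) = (72.4 − 70.89)/(11.73/√46) = 0.87
df = n − 1 = 45
Two-sided p-value ≈ 0.3873
Since p ≈ 0.3873 > α = 0.01, fail to reject H0; the data do not provide sufficient evidence against H0.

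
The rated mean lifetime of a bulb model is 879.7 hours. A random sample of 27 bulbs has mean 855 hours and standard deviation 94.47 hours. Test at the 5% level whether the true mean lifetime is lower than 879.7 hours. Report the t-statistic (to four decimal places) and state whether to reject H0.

H0: μ = 879.7; H1: μ < 879.7 (one-sample t-test, left-tailed).
t = (x̄ − μ₀)/(s/√n) = (855 − 879.7)/(94.47/√27) = -1.3586
df = n − 1 = 26
p-value = P(T ≤ -1.3586) ≈ 0.0930
Since p ≈ 0.0930 > α = 0.05, fail to reject H0; the evidence is not statistically significant.

t = -1.3586; fail to reject H0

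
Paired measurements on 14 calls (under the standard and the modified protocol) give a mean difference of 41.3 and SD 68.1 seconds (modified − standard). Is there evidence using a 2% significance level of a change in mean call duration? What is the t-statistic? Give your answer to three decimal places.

2.269

H0: μ_d = 0; H1: μ_d ≠ 0 (paired t-test on the differences, two-sided).
t = d̄/(s_d/√n) = 41.3/(68.1/√14) = 2.269
df = n − 1 = 13
Two-sided p-value ≈ 0.041
Since p ≈ 0.041 > α = 0.02, fail to reject H0; the evidence is not statistically significant.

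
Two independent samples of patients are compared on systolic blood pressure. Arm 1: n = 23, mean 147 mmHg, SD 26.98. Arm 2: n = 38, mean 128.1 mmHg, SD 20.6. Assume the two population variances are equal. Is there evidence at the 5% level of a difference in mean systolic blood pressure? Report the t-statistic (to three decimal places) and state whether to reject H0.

Let group 1 = arm 1, group 2 = arm 2. H0: μ_1 = μ_2; H1: μ_1 ≠ μ_2 (two-sample pooled-variance t-test, two-sided).
s_p² = [(23−1)·26.98² + (38−1)·20.6²]/(23+38−2) = 537.552
t = (147 − 128.1)/√[537.552·(1/23 + 1/38)] = 3.086
df = n₁ + n₂ − 2 = 59
Two-sided p-value ≈ 0.0031
Since p ≈ 0.0031 < α = 0.05, reject H0; the evidence is statistically significant.

t = 3.086; reject H0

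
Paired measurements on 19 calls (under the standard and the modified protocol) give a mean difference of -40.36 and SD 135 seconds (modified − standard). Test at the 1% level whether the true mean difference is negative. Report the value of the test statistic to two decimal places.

H0: μ_d = 0; H1: μ_d < 0 (paired t-test on the differences, left-tailed).
t = d̄/(s_d/√n) = -40.36/(135/√19) = -1.30
df = n − 1 = 18
p-value = P(T ≤ -1.30) ≈ 0.104
Since p ≈ 0.104 > α = 0.01, fail to reject H0; the evidence is not statistically significant.

-1.30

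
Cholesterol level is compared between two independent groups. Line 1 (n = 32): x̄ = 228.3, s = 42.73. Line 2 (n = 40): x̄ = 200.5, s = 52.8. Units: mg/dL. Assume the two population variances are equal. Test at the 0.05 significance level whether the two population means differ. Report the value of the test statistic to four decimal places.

2.4119

Let group 1 = line 1, group 2 = line 2. H0: μ_1 = μ_2; H1: μ_1 ≠ μ_2 (two-sample pooled-variance t-test, two-sided).
s_p² = [(32−1)·42.73² + (40−1)·52.8²]/(32+40−2) = 2361.82
t = (228.3 − 200.5)/√[2361.82·(1/32 + 1/40)] = 2.4119
df = n₁ + n₂ − 2 = 70
Two-sided p-value ≈ 0.018
Since p ≈ 0.018 < α = 0.05, reject H0; the data support H1.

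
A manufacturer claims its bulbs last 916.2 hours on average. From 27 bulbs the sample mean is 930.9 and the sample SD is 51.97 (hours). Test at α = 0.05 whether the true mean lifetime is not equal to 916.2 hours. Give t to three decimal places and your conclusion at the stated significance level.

t = 1.470; fail to reject H0

H0: μ = 916.2; H1: μ ≠ 916.2 (one-sample t-test, two-sided).
t = (x̄ − μ₀)/(s/√n) = (930.9 − 916.2)/(51.97/√27) = 1.470
df = n − 1 = 26
Two-sided p-value ≈ 0.1536
Since p ≈ 0.1536 > α = 0.05, fail to reject H0; the data do not provide sufficient evidence against H0.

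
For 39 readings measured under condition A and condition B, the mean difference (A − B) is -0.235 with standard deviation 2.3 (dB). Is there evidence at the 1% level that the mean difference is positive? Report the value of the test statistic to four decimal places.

H0: μ_d = 0; H1: μ_d > 0 (paired t-test on the differences, right-tailed).
t = d̄/(s_d/√n) = -0.235/(2.3/√39) = -0.6381
df = n − 1 = 38
p-value = P(T ≥ -0.6381) ≈ 0.736
Since p ≈ 0.736 > α = 0.01, fail to reject H0; the data do not provide sufficient evidence against H0.

-0.6381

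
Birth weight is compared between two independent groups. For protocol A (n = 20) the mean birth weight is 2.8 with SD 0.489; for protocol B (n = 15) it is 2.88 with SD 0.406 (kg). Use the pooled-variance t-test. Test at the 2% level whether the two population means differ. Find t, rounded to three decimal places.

-0.514

Let group 1 = protocol A, group 2 = protocol B. H0: μ_1 = μ_2; H1: μ_1 ≠ μ_2 (two-sample pooled-variance t-test, two-sided).
s_p² = [(20−1)·0.489² + (15−1)·0.406²]/(20+15−2) = 0.207606
t = (2.8 − 2.88)/√[0.207606·(1/20 + 1/15)] = -0.514
df = n₁ + n₂ − 2 = 33
Two-sided p-value ≈ 0.6106
Since p ≈ 0.6106 > α = 0.02, fail to reject H0; the data do not provide sufficient evidence against H0.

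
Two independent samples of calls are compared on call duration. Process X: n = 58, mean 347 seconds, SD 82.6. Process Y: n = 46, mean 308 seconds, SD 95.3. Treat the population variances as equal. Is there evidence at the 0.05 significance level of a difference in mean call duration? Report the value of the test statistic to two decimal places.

2.23

Let group 1 = process X, group 2 = process Y. H0: μ_1 = μ_2; H1: μ_1 ≠ μ_2 (two-sample pooled-variance t-test, two-sided).
s_p² = [(58−1)·82.6² + (46−1)·95.3²]/(58+46−2) = 7819.52
t = (347 − 308)/√[7819.52·(1/58 + 1/46)] = 2.23
df = n₁ + n₂ − 2 = 102
Two-sided p-value ≈ 0.0277
Since p ≈ 0.0277 < α = 0.05, reject H0; the evidence is statistically significant.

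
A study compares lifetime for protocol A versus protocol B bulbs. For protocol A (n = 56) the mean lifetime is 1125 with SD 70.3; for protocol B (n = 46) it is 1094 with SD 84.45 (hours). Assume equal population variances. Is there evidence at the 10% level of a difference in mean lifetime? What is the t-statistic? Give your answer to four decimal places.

Let group 1 = protocol A, group 2 = protocol B. H0: μ_1 = μ_2; H1: μ_1 ≠ μ_2 (two-sample pooled-variance t-test, two-sided).
s_p² = [(56−1)·70.3² + (46−1)·84.45²]/(56+46−2) = 5927.46
t = (1125 − 1094)/√[5927.46·(1/56 + 1/46)] = 2.0235
df = n₁ + n₂ − 2 = 100
Two-sided p-value ≈ 0.0457
Since p ≈ 0.0457 < α = 0.1, reject H0; the evidence is statistically significant.

2.0235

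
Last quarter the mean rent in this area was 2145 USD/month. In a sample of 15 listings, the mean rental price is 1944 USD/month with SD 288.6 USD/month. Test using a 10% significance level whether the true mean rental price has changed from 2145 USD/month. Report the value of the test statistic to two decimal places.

-2.70

H0: μ = 2145; H1: μ ≠ 2145 (one-sample t-test, two-sided).
t = (x̄ − μ₀)/(s/√n) = (1944 − 2145)/(288.6/√15) = -2.70
df = n − 1 = 14
Two-sided p-value ≈ 0.0173
Since p ≈ 0.0173 < α = 0.1, reject H0; the data support H1.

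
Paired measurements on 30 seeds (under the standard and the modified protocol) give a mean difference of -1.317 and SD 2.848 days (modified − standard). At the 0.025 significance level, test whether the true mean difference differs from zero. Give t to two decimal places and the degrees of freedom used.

t = -2.53, df = 29

H0: μ_d = 0; H1: μ_d ≠ 0 (paired t-test on the differences, two-sided).
t = d̄/(s_d/√n) = -1.317/(2.848/√30) = -2.53
df = n − 1 = 29
Two-sided p-value ≈ 0.017
Since p ≈ 0.017 < α = 0.025, reject H0; the evidence is statistically significant.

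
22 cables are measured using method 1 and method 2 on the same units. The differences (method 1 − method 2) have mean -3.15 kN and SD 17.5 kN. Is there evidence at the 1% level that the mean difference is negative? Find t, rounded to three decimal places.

H0: μ_d = 0; H1: μ_d < 0 (paired t-test on the differences, left-tailed).
t = d̄/(s_d/√n) = -3.15/(17.5/√22) = -0.844
df = n − 1 = 21
p-value = P(T ≤ -0.844) ≈ 0.204
Since p ≈ 0.204 > α = 0.01, fail to reject H0; the data do not provide sufficient evidence against H0.

-0.844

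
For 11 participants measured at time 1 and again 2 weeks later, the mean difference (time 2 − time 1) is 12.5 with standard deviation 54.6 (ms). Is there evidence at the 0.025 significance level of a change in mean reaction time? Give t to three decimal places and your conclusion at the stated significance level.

t = 0.759; fail to reject H0

H0: μ_d = 0; H1: μ_d ≠ 0 (paired t-test on the differences, two-sided).
t = d̄/(s_d/√n) = 12.5/(54.6/√11) = 0.759
df = n − 1 = 10
Two-sided p-value ≈ 0.4652
Since p ≈ 0.4652 > α = 0.025, fail to reject H0; the evidence is not statistically significant.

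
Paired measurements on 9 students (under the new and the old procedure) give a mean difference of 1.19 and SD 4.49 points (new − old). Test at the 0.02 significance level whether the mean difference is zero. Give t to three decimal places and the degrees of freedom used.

t = 0.795, df = 8

H0: μ_d = 0; H1: μ_d ≠ 0 (paired t-test on the differences, two-sided).
t = d̄/(s_d/√n) = 1.19/(4.49/√9) = 0.795
df = n − 1 = 8
Two-sided p-value ≈ 0.449
Since p ≈ 0.449 > α = 0.02, fail to reject H0; the evidence is not statistically significant.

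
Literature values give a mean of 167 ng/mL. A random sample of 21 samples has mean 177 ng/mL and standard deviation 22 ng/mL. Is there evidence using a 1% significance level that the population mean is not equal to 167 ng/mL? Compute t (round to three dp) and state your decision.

H0: μ = 167; H1: μ ≠ 167 (one-sample t-test, two-sided).
t = (x̄ − μ₀)/(s/√n) = (177 − 167)/(22/√21) = 2.083
df = n − 1 = 20
Two-sided p-value ≈ 0.0503
Since p ≈ 0.0503 > α = 0.01, fail to reject H0; the data do not provide sufficient evidence against H0.

t = 2.083; fail to reject H0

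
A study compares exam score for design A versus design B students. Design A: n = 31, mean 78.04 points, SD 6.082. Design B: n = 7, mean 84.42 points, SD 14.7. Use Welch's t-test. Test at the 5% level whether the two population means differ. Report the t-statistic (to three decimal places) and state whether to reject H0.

t = -1.127; fail to reject H0

Let group 1 = design A, group 2 = design B. H0: μ_1 = μ_2; H1: μ_1 ≠ μ_2 (Welch's two-sample t-test, two-sided).
t = (x̄_1 − x̄_2)/√(s_1²/n_1 + s_2²/n_2) = (78.04 − 84.42)/√(6.082²/31 + 14.7²/7) = -1.127
Welch–Satterthwaite df ≈ 6.47
Two-sided p-value ≈ 0.2999
Since p ≈ 0.2999 > α = 0.05, fail to reject H0; the evidence is not statistically significant.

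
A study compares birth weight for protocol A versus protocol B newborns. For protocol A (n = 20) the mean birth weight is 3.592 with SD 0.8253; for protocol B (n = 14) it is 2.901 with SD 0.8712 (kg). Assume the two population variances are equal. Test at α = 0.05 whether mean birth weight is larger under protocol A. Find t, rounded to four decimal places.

2.3488

Let group 1 = protocol A, group 2 = protocol B. H0: μ_1 = μ_2; H1: μ_1 > μ_2 (two-sample pooled-variance t-test, right-tailed).
s_p² = [(20−1)·0.8253² + (14−1)·0.8712²]/(20+14−2) = 0.712755
t = (3.592 − 2.901)/√[0.712755·(1/20 + 1/14)] = 2.3488
df = n₁ + n₂ − 2 = 32
p-value = P(T ≥ 2.3488) ≈ 0.0126
Since p ≈ 0.0126 < α = 0.05, reject H0; the evidence is statistically significant.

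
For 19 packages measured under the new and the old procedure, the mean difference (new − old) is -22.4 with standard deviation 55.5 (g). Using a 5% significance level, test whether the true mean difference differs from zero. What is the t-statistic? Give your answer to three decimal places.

-1.759

H0: μ_d = 0; H1: μ_d ≠ 0 (paired t-test on the differences, two-sided).
t = d̄/(s_d/√n) = -22.4/(55.5/√19) = -1.759
df = n − 1 = 18
Two-sided p-value ≈ 0.096
Since p ≈ 0.096 > α = 0.05, fail to reject H0; the evidence is not statistically significant.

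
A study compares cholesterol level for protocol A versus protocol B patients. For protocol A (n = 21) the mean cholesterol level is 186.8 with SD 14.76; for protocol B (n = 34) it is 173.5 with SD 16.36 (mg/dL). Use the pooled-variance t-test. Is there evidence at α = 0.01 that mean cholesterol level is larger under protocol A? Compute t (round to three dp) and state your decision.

t = 3.038; reject H0

Let group 1 = protocol A, group 2 = protocol B. H0: μ_1 = μ_2; H1: μ_1 > μ_2 (two-sample pooled-variance t-test, right-tailed).
s_p² = [(21−1)·14.76² + (34−1)·16.36²]/(21+34−2) = 248.86
t = (186.8 − 173.5)/√[248.86·(1/21 + 1/34)] = 3.038
df = n₁ + n₂ − 2 = 53
p-value = P(T ≥ 3.038) ≈ 0.0018
Since p ≈ 0.0018 < α = 0.01, reject H0; the evidence is statistically significant.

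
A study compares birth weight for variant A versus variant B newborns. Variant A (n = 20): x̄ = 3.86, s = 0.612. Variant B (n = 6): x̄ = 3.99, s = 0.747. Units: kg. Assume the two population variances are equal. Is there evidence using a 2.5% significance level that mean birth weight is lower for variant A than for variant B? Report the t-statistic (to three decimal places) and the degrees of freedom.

t = -0.435, df = 24

Let group 1 = variant A, group 2 = variant B. H0: μ_1 = μ_2; H1: μ_1 < μ_2 (two-sample pooled-variance t-test, left-tailed).
s_p² = [(20−1)·0.612² + (6−1)·0.747²]/(20+6−2) = 0.412766
t = (3.86 − 3.99)/√[0.412766·(1/20 + 1/6)] = -0.435
df = n₁ + n₂ − 2 = 24
p-value = P(T ≤ -0.435) ≈ 0.3338
Since p ≈ 0.3338 > α = 0.025, fail to reject H0; the evidence is not statistically significant.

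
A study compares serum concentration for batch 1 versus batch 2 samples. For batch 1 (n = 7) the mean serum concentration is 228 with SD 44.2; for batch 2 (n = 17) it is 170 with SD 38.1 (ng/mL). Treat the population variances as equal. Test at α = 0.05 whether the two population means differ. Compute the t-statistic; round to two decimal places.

Let group 1 = batch 1, group 2 = batch 2. H0: μ_1 = μ_2; H1: μ_1 ≠ μ_2 (two-sample pooled-variance t-test, two-sided).
s_p² = [(7−1)·44.2² + (17−1)·38.1²]/(7+17−2) = 1588.53
t = (228 − 170)/√[1588.53·(1/7 + 1/17)] = 3.24
df = n₁ + n₂ − 2 = 22
Two-sided p-value ≈ 0.004
Since p ≈ 0.004 < α = 0.05, reject H0; the evidence is statistically significant.

3.24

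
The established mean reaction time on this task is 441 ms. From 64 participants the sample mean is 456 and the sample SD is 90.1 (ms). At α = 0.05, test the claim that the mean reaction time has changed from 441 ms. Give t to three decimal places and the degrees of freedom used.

t = 1.332, df = 63

H0: μ = 441; H1: μ ≠ 441 (one-sample t-test, two-sided).
t = (x̄ − μ₀)/(s/√n) = (456 − 441)/(90.1/√64) = 1.332
df = n − 1 = 63
Two-sided p-value ≈ 0.188
Since p ≈ 0.188 > α = 0.05, fail to reject H0; the evidence is not statistically significant.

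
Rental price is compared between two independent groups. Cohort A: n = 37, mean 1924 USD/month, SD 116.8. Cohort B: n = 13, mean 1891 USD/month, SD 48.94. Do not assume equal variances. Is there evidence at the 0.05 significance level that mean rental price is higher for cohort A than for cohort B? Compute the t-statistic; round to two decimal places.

Let group 1 = cohort A, group 2 = cohort B. H0: μ_1 = μ_2; H1: μ_1 > μ_2 (Welch's two-sample t-test, right-tailed).
t = (x̄_1 − x̄_2)/√(s_1²/n_1 + s_2²/n_2) = (1924 − 1891)/√(116.8²/37 + 48.94²/13) = 1.40
Welch–Satterthwaite df ≈ 46.29
p-value = P(T ≥ 1.40) ≈ 0.0836
Since p ≈ 0.0836 > α = 0.05, fail to reject H0; the data do not provide sufficient evidence against H0.

1.40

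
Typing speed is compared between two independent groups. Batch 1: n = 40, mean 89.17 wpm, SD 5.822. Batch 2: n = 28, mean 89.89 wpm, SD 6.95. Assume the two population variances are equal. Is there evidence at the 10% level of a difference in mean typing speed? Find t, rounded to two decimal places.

Let group 1 = batch 1, group 2 = batch 2. H0: μ_1 = μ_2; H1: μ_1 ≠ μ_2 (two-sample pooled-variance t-test, two-sided).
s_p² = [(40−1)·5.822² + (28−1)·6.95²]/(40+28−2) = 39.7894
t = (89.17 − 89.89)/√[39.7894·(1/40 + 1/28)] = -0.46
df = n₁ + n₂ − 2 = 66
Two-sided p-value ≈ 0.645
Since p ≈ 0.645 > α = 0.1, fail to reject H0; the evidence is not statistically significant.

-0.46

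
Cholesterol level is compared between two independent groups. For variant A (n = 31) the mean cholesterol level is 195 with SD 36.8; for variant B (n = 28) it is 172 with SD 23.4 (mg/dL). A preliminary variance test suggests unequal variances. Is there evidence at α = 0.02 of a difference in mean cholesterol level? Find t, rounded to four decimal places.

Let group 1 = variant A, group 2 = variant B. H0: μ_1 = μ_2; H1: μ_1 ≠ μ_2 (Welch's two-sample t-test, two-sided).
t = (x̄_1 − x̄_2)/√(s_1²/n_1 + s_2²/n_2) = (195 − 172)/√(36.8²/31 + 23.4²/28) = 2.8922
Welch–Satterthwaite df ≈ 51.42
Two-sided p-value ≈ 0.0056
Since p ≈ 0.0056 < α = 0.02, reject H0; the data support H1.

2.8922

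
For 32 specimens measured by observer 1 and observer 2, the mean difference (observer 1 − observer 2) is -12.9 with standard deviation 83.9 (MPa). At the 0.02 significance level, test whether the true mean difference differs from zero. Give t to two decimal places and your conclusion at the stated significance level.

H0: μ_d = 0; H1: μ_d ≠ 0 (paired t-test on the differences, two-sided).
t = d̄/(s_d/√n) = -12.9/(83.9/√32) = -0.87
df = n − 1 = 31
Two-sided p-value ≈ 0.391
Since p ≈ 0.391 > α = 0.02, fail to reject H0; the evidence is not statistically significant.

t = -0.87; fail to reject H0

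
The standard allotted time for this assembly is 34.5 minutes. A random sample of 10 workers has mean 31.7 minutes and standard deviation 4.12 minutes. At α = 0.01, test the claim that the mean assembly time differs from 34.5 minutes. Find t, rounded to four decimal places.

H0: μ = 34.5; H1: μ ≠ 34.5 (one-sample t-test, two-sided).
t = (x̄ − μ₀)/(s/√n) = (31.7 − 34.5)/(4.12/√10) = -2.1491
df = n − 1 = 9
Two-sided p-value ≈ 0.0601
Since p ≈ 0.0601 > α = 0.01, fail to reject H0; the evidence is not statistically significant.

-2.1491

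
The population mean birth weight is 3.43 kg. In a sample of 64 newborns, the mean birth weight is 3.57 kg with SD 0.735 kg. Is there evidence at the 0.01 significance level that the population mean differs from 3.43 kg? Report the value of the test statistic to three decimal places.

1.524

H0: μ = 3.43; H1: μ ≠ 3.43 (one-sample t-test, two-sided).
t = (x̄ − μ₀)/(s/√n) = (3.57 − 3.43)/(0.735/√64) = 1.524
df = n − 1 = 63
Two-sided p-value ≈ 0.1326
Since p ≈ 0.1326 > α = 0.01, fail to reject H0; the data do not provide sufficient evidence against H0.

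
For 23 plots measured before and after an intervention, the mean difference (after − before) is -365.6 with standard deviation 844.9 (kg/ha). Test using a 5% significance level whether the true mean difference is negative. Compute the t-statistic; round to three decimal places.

H0: μ_d = 0; H1: μ_d < 0 (paired t-test on the differences, left-tailed).
t = d̄/(s_d/√n) = -365.6/(844.9/√23) = -2.075
df = n − 1 = 22
p-value = P(T ≤ -2.075) ≈ 0.025
Since p ≈ 0.025 < α = 0.05, reject H0; the data support H1.

-2.075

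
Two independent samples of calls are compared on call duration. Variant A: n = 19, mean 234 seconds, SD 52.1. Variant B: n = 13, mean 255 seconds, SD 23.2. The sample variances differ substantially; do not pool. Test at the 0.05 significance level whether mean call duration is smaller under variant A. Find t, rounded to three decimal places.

Let group 1 = variant A, group 2 = variant B. H0: μ_1 = μ_2; H1: μ_1 < μ_2 (Welch's two-sample t-test, left-tailed).
t = (x̄_1 − x̄_2)/√(s_1²/n_1 + s_2²/n_2) = (234 − 255)/√(52.1²/19 + 23.2²/13) = -1.547
Welch–Satterthwaite df ≈ 26.59
p-value = P(T ≤ -1.547) ≈ 0.0668
Since p ≈ 0.0668 > α = 0.05, fail to reject H0; the evidence is not statistically significant.

-1.547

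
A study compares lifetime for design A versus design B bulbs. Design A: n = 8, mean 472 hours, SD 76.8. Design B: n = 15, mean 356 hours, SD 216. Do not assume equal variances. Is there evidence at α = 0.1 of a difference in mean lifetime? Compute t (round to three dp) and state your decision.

t = 1.870; reject H0

Let group 1 = design A, group 2 = design B. H0: μ_1 = μ_2; H1: μ_1 ≠ μ_2 (Welch's two-sample t-test, two-sided).
t = (x̄_1 − x̄_2)/√(s_1²/n_1 + s_2²/n_2) = (472 − 356)/√(76.8²/8 + 216²/15) = 1.870
Welch–Satterthwaite df ≈ 19.26
Two-sided p-value ≈ 0.077
Since p ≈ 0.077 < α = 0.1, reject H0; the evidence is statistically significant.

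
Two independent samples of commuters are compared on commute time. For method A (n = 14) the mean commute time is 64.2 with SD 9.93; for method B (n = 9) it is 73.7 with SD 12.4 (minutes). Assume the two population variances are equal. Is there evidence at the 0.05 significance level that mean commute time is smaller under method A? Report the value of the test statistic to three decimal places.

Let group 1 = method A, group 2 = method B. H0: μ_1 = μ_2; H1: μ_1 < μ_2 (two-sample pooled-variance t-test, left-tailed).
s_p² = [(14−1)·9.93² + (9−1)·12.4²]/(14+9−2) = 119.616
t = (64.2 − 73.7)/√[119.616·(1/14 + 1/9)] = -2.033
df = n₁ + n₂ − 2 = 21
p-value = P(T ≤ -2.033) ≈ 0.027
Since p ≈ 0.027 < α = 0.05, reject H0; the evidence is statistically significant.

-2.033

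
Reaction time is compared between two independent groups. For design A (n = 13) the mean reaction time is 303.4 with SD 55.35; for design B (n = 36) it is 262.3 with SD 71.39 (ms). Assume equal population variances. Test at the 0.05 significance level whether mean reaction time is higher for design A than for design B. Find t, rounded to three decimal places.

1.877

Let group 1 = design A, group 2 = design B. H0: μ_1 = μ_2; H1: μ_1 > μ_2 (two-sample pooled-variance t-test, right-tailed).
s_p² = [(13−1)·55.35² + (36−1)·71.39²]/(13+36−2) = 4577.49
t = (303.4 − 262.3)/√[4577.49·(1/13 + 1/36)] = 1.877
df = n₁ + n₂ − 2 = 47
p-value = P(T ≥ 1.877) ≈ 0.033
Since p ≈ 0.033 < α = 0.05, reject H0; the evidence is statistically significant.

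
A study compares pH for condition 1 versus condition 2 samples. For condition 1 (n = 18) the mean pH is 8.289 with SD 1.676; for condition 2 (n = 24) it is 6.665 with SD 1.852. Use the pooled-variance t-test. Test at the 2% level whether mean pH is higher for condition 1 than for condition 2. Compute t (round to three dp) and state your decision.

t = 2.927; reject H0

Let group 1 = condition 1, group 2 = condition 2. H0: μ_1 = μ_2; H1: μ_1 > μ_2 (two-sample pooled-variance t-test, right-tailed).
s_p² = [(18−1)·1.676² + (24−1)·1.852²]/(18+24−2) = 3.16601
t = (8.289 − 6.665)/√[3.16601·(1/18 + 1/24)] = 2.927
df = n₁ + n₂ − 2 = 40
p-value = P(T ≥ 2.927) ≈ 0.0028
Since p ≈ 0.0028 < α = 0.02, reject H0; the evidence is statistically significant.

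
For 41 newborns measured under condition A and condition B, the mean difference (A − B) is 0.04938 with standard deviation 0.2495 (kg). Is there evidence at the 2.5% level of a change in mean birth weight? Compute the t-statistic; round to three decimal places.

H0: μ_d = 0; H1: μ_d ≠ 0 (paired t-test on the differences, two-sided).
t = d̄/(s_d/√n) = 0.04938/(0.2495/√41) = 1.267
df = n − 1 = 40
Two-sided p-value ≈ 0.2124
Since p ≈ 0.2124 > α = 0.025, fail to reject H0; the evidence is not statistically significant.

1.267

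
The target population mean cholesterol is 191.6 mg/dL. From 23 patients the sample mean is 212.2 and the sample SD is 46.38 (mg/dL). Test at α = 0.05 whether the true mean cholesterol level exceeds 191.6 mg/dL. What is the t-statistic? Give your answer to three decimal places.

H0: μ = 191.6; H1: μ > 191.6 (one-sample t-test, right-tailed).
t = (x̄ − μ₀)/(s/√n) = (212.2 − 191.6)/(46.38/√23) = 2.130
df = n − 1 = 22
p-value = P(T ≥ 2.130) ≈ 0.022
Since p ≈ 0.022 < α = 0.05, reject H0; the data support H1.

2.130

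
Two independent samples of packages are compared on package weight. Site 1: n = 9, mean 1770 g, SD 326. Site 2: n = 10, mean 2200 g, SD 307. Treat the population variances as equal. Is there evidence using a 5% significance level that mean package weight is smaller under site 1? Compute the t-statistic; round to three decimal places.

-2.961

Let group 1 = site 1, group 2 = site 2. H0: μ_1 = μ_2; H1: μ_1 < μ_2 (two-sample pooled-variance t-test, left-tailed).
s_p² = [(9−1)·326² + (10−1)·307²]/(9+10−2) = 99908.8
t = (1770 − 2200)/√[99908.8·(1/9 + 1/10)] = -2.961
df = n₁ + n₂ − 2 = 17
p-value = P(T ≤ -2.961) ≈ 0.0044
Since p ≈ 0.0044 < α = 0.05, reject H0; the data support H1.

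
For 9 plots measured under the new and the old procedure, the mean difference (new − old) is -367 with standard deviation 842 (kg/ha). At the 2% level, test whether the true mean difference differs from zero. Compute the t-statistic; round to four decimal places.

H0: μ_d = 0; H1: μ_d ≠ 0 (paired t-test on the differences, two-sided).
t = d̄/(s_d/√n) = -367/(842/√9) = -1.3076
df = n − 1 = 8
Two-sided p-value ≈ 0.227
Since p ≈ 0.227 > α = 0.02, fail to reject H0; the evidence is not statistically significant.

-1.3076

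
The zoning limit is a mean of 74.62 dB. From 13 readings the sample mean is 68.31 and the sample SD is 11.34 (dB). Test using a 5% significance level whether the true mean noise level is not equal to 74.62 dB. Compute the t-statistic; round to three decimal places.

H0: μ = 74.62; H1: μ ≠ 74.62 (one-sample t-test, two-sided).
t = (x̄ − μ₀)/(s/√n) = (68.31 − 74.62)/(11.34/√13) = -2.006
df = n − 1 = 12
Two-sided p-value ≈ 0.068
Since p ≈ 0.068 > α = 0.05, fail to reject H0; the evidence is not statistically significant.

-2.006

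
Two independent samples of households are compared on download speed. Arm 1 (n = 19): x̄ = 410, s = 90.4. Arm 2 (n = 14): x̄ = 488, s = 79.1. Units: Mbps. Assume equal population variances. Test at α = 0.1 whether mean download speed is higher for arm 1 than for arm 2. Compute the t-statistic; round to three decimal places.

-2.580

Let group 1 = arm 1, group 2 = arm 2. H0: μ_1 = μ_2; H1: μ_1 > μ_2 (two-sample pooled-variance t-test, right-tailed).
s_p² = [(19−1)·90.4² + (14−1)·79.1²]/(19+14−2) = 7368.95
t = (410 − 488)/√[7368.95·(1/19 + 1/14)] = -2.580
df = n₁ + n₂ − 2 = 31
p-value = P(T ≥ -2.580) ≈ 0.993
Since p ≈ 0.993 > α = 0.1, fail to reject H0; the data do not provide sufficient evidence against H0.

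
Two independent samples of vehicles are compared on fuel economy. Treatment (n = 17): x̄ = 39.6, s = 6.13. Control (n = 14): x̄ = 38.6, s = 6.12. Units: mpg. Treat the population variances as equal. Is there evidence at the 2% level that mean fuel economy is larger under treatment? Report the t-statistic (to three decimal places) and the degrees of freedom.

t = 0.452, df = 29

Let group 1 = treatment, group 2 = control. H0: μ_1 = μ_2; H1: μ_1 > μ_2 (two-sample pooled-variance t-test, right-tailed).
s_p² = [(17−1)·6.13² + (14−1)·6.12²]/(17+14−2) = 37.522
t = (39.6 − 38.6)/√[37.522·(1/17 + 1/14)] = 0.452
df = n₁ + n₂ − 2 = 29
p-value = P(T ≥ 0.452) ≈ 0.327
Since p ≈ 0.327 > α = 0.02, fail to reject H0; the data do not provide sufficient evidence against H0.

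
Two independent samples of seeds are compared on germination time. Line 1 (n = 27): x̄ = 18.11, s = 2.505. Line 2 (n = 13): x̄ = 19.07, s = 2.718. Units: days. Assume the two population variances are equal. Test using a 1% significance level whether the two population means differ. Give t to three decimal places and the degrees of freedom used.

t = -1.105, df = 38

Let group 1 = line 1, group 2 = line 2. H0: μ_1 = μ_2; H1: μ_1 ≠ μ_2 (two-sample pooled-variance t-test, two-sided).
s_p² = [(27−1)·2.505² + (13−1)·2.718²]/(27+13−2) = 6.62634
t = (18.11 − 19.07)/√[6.62634·(1/27 + 1/13)] = -1.105
df = n₁ + n₂ − 2 = 38
Two-sided p-value ≈ 0.276
Since p ≈ 0.276 > α = 0.01, fail to reject H0; the evidence is not statistically significant.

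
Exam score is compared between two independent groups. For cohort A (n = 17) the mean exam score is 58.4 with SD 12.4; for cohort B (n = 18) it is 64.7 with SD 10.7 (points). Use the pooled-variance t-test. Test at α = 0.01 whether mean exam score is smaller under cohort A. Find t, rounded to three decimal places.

-1.612

Let group 1 = cohort A, group 2 = cohort B. H0: μ_1 = μ_2; H1: μ_1 < μ_2 (two-sample pooled-variance t-test, left-tailed).
s_p² = [(17−1)·12.4² + (18−1)·10.7²]/(17+18−2) = 133.53
t = (58.4 − 64.7)/√[133.53·(1/17 + 1/18)] = -1.612
df = n₁ + n₂ − 2 = 33
p-value = P(T ≤ -1.612) ≈ 0.0582
Since p ≈ 0.0582 > α = 0.01, fail to reject H0; the data do not provide sufficient evidence against H0.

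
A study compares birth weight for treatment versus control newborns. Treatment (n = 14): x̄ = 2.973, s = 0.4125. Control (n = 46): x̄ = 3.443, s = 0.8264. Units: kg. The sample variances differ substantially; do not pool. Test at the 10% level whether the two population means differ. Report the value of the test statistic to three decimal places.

-2.860

Let group 1 = treatment, group 2 = control. H0: μ_1 = μ_2; H1: μ_1 ≠ μ_2 (Welch's two-sample t-test, two-sided).
t = (x̄_1 − x̄_2)/√(s_1²/n_1 + s_2²/n_2) = (2.973 − 3.443)/√(0.4125²/14 + 0.8264²/46) = -2.860
Welch–Satterthwaite df ≈ 44.83
Two-sided p-value ≈ 0.0064
Since p ≈ 0.0064 < α = 0.1, reject H0; the evidence is statistically significant.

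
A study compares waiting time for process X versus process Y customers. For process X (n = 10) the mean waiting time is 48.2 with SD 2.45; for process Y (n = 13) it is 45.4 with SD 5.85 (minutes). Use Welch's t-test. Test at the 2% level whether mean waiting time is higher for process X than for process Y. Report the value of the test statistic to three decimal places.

Let group 1 = process X, group 2 = process Y. H0: μ_1 = μ_2; H1: μ_1 > μ_2 (Welch's two-sample t-test, right-tailed).
t = (x̄_1 − x̄_2)/√(s_1²/n_1 + s_2²/n_2) = (48.2 − 45.4)/√(2.45²/10 + 5.85²/13) = 1.557
Welch–Satterthwaite df ≈ 16.92
p-value = P(T ≥ 1.557) ≈ 0.0690
Since p ≈ 0.0690 > α = 0.02, fail to reject H0; the data do not provide sufficient evidence against H0.

1.557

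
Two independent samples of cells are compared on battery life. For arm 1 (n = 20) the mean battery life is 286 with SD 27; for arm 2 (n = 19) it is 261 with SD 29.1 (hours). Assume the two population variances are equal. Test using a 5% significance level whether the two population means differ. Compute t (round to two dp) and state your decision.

Let group 1 = arm 1, group 2 = arm 2. H0: μ_1 = μ_2; H1: μ_1 ≠ μ_2 (two-sample pooled-variance t-test, two-sided).
s_p² = [(20−1)·27² + (19−1)·29.1²]/(20+19−2) = 786.313
t = (286 − 261)/√[786.313·(1/20 + 1/19)] = 2.78
df = n₁ + n₂ − 2 = 37
Two-sided p-value ≈ 0.008
Since p ≈ 0.008 < α = 0.05, reject H0; the data support H1.

t = 2.78; reject H0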